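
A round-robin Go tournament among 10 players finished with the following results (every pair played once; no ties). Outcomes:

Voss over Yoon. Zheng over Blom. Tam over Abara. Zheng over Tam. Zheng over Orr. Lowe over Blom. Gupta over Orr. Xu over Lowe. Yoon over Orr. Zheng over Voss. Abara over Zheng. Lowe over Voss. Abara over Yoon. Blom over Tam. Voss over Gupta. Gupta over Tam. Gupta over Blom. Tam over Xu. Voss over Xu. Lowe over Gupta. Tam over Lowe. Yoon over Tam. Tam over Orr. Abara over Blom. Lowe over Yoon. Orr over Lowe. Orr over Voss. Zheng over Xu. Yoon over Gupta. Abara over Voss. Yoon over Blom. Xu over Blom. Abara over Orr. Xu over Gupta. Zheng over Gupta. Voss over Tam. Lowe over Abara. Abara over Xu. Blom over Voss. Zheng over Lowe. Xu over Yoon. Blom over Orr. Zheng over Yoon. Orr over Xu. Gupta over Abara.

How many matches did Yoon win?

Yoon's results: beat Tam, Orr, Gupta, Blom; lost to Voss, Abara, Xu, Lowe, Zheng.
That is 4 wins.

4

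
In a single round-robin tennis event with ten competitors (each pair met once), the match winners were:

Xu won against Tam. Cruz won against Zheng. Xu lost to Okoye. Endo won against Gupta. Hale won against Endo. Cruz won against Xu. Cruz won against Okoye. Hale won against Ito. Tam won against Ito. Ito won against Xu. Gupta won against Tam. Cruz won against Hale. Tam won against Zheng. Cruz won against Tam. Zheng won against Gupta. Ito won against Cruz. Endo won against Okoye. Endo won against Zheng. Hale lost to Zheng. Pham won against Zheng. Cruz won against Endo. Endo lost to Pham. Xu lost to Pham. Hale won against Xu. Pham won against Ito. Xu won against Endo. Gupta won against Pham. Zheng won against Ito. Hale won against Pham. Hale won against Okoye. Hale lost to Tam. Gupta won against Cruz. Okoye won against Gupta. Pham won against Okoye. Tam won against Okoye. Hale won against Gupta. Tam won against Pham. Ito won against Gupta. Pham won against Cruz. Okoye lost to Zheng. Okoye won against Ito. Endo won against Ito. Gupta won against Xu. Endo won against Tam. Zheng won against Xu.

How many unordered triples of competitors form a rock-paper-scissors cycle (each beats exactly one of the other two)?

32

Win totals: Endo 5, Ito 3, Okoye 3, Zheng 5, Hale 6, Pham 6, Xu 2, Tam 5, Gupta 4, Cruz 6.
A competitor with w wins dominates both others in C(w,2) triples; summing gives 10 + 3 + 3 + 10 + 15 + 15 + 1 + 10 + 6 + 15 = 88 transitive triples.
Total triples C(10,3) = 120, so cyclic triples = 120 − 88 = 32.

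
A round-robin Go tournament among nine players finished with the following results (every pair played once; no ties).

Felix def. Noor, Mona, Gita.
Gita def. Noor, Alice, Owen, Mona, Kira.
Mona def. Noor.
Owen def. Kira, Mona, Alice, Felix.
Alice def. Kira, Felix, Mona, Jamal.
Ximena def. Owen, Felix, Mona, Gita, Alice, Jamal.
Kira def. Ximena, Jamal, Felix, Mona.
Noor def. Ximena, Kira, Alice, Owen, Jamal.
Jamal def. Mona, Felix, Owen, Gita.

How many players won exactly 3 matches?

Win totals: Ximena 6, Alice 4, Gita 5, Noor 5, Owen 4, Mona 1, Kira 4, Jamal 4, Felix 3.
Exactly 3: Felix — 1 player.

1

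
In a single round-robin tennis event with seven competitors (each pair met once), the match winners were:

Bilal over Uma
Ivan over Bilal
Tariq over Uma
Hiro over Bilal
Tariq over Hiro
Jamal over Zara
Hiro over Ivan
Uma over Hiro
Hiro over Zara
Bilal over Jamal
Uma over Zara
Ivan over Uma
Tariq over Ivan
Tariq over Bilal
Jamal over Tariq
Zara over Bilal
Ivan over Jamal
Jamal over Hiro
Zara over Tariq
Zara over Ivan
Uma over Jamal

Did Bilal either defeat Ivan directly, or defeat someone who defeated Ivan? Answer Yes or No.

No

Bilal did not beat Ivan directly.
Bilal beat Uma, Jamal, but each of them lost to Ivan. No two-step path.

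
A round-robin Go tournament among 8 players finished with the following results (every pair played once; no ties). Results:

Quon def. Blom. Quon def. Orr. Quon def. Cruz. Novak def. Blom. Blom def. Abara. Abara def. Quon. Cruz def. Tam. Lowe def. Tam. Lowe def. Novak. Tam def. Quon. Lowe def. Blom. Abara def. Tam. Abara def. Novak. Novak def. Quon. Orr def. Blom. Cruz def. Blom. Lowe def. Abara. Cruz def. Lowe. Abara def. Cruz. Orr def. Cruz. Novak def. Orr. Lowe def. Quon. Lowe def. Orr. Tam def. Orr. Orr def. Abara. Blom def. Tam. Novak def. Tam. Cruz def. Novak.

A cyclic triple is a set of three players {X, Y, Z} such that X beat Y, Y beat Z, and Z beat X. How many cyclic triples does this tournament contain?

Win totals: Orr 3, Novak 4, Blom 2, Tam 2, Abara 4, Lowe 6, Quon 3, Cruz 4.
A player with w wins dominates both others in C(w,2) triples; summing gives 3 + 6 + 1 + 1 + 6 + 15 + 3 + 6 = 41 transitive triples.
Total triples C(8,3) = 56, so cyclic triples = 56 − 41 = 15.

15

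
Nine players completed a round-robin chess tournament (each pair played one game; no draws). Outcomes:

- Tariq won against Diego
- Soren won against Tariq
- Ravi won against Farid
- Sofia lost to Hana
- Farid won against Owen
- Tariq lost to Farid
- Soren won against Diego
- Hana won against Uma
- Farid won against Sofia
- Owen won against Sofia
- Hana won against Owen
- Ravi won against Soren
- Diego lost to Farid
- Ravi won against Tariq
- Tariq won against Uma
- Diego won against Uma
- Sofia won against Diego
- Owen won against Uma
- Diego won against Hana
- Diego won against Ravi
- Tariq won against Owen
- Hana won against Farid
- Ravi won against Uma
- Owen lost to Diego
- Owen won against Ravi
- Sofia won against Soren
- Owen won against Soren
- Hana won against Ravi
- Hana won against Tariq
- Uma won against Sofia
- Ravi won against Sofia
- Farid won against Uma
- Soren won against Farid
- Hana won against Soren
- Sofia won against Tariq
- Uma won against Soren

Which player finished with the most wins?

Hana

Win totals: Sofia 3, Soren 3, Diego 4, Tariq 3, Farid 5, Owen 4, Ravi 5, Hana 7, Uma 2.
Hana leads with 7 wins (next highest: 5).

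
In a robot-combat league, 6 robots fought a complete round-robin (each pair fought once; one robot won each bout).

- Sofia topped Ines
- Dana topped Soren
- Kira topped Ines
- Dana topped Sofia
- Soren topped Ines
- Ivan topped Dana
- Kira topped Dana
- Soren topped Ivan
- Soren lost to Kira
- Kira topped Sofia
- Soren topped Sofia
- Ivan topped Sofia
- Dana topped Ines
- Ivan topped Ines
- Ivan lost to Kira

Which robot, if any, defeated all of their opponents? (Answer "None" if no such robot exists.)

Kira

Kira has 5 wins out of 5 opponents — a perfect record.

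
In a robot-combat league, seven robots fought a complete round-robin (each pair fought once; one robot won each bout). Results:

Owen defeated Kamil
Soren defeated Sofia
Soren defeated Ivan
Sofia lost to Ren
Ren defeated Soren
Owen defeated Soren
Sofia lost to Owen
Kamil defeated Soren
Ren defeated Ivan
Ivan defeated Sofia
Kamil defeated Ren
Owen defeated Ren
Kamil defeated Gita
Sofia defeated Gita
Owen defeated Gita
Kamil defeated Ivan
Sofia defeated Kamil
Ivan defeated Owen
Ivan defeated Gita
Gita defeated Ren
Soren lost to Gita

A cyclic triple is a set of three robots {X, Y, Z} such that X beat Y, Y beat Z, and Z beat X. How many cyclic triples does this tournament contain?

Win totals: Ren 3, Owen 5, Gita 2, Sofia 2, Kamil 4, Ivan 3, Soren 2.
A robot with w wins dominates both others in C(w,2) triples; summing gives 3 + 10 + 1 + 1 + 6 + 3 + 1 = 25 transitive triples.
Total triples C(7,3) = 35, so cyclic triples = 35 − 25 = 10.

10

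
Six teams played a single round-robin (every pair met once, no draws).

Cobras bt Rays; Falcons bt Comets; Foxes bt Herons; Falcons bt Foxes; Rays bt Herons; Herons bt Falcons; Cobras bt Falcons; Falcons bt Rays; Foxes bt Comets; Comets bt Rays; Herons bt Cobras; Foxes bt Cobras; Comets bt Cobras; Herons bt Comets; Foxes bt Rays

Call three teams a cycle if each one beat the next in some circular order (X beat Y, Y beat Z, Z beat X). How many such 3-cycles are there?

Of the C(6,3) = 20 triples, the cyclic ones are: {Foxes, Falcons, Herons}; {Foxes, Falcons, Cobras}; {Falcons, Herons, Rays}; {Falcons, Cobras, Comets}; {Herons, Rays, Cobras}; {Herons, Rays, Comets}.
That is 6.

6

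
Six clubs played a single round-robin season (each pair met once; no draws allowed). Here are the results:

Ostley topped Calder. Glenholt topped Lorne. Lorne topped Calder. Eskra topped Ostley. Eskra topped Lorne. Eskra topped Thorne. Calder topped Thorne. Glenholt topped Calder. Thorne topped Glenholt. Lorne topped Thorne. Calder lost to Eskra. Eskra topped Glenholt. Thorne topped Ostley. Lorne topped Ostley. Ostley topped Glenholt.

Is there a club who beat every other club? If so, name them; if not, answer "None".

Eskra

Eskra has 5 wins out of 5 opponents — a perfect record.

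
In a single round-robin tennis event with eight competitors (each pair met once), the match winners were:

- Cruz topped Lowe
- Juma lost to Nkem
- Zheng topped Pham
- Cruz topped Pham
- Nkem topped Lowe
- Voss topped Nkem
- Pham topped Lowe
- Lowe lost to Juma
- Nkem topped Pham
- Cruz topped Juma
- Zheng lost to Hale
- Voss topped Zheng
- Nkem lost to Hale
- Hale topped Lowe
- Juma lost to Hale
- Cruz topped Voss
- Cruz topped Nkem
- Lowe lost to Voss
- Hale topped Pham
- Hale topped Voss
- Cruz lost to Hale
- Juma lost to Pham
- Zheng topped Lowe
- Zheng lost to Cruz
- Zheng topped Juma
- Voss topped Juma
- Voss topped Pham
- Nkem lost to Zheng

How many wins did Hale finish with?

Hale's results: beat Juma, Zheng, Cruz, Pham, Voss, Lowe, Nkem; lost to no one.
That is 7 wins.

7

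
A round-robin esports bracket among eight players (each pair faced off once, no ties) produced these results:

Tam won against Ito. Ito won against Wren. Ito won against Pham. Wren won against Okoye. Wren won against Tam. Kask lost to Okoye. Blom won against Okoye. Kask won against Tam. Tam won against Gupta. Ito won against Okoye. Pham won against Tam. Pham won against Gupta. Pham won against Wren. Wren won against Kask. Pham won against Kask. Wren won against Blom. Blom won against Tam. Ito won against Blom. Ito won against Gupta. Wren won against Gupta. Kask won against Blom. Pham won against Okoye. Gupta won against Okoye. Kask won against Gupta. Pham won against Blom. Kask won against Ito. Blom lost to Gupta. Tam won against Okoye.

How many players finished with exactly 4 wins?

Win totals: Blom 2, Kask 4, Wren 5, Ito 5, Pham 6, Gupta 2, Tam 3, Okoye 1.
Exactly 4: Kask — 1 player.

1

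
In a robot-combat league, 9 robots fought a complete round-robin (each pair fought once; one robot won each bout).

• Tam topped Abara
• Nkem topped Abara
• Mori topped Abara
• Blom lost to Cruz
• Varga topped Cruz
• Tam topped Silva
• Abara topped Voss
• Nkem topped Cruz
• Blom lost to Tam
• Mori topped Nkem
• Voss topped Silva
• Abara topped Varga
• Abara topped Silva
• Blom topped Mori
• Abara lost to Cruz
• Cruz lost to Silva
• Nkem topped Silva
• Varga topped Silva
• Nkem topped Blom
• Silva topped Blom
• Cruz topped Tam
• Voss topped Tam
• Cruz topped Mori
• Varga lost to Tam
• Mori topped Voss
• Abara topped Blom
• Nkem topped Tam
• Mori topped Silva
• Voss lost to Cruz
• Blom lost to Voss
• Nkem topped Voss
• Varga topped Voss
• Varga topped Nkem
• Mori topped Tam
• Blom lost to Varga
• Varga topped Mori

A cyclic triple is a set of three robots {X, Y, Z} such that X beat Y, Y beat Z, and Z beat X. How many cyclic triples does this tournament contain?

Win totals: Varga 6, Blom 1, Cruz 5, Voss 3, Abara 4, Tam 4, Nkem 6, Silva 2, Mori 5.
A robot with w wins dominates both others in C(w,2) triples; summing gives 15 + 0 + 10 + 3 + 6 + 6 + 15 + 1 + 10 = 66 transitive triples.
Total triples C(9,3) = 84, so cyclic triples = 84 − 66 = 18.

18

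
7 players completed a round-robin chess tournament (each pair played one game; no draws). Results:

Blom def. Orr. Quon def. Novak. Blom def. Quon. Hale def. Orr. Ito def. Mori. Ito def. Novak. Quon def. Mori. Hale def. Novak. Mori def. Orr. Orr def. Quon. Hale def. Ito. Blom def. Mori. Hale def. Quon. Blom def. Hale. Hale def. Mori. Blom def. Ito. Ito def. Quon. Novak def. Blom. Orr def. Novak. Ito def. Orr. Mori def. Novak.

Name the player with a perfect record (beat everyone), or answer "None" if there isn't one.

Highest win total is Hale with 5 (out of 6 possible).
Hale lost to Blom, so no player went undefeated.

None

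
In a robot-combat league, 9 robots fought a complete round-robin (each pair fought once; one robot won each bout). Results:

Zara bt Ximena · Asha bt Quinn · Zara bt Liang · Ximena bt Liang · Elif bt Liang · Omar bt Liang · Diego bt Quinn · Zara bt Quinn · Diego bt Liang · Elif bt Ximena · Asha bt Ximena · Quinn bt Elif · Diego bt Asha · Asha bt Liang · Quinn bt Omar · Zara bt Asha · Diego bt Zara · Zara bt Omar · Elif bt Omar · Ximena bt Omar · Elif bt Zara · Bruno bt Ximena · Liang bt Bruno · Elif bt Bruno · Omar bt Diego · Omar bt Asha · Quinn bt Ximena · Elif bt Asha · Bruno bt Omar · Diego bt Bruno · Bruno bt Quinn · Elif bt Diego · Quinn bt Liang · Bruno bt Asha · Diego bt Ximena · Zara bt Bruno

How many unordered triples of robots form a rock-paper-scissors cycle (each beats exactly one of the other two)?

14

Win totals: Zara 6, Asha 3, Diego 6, Elif 7, Bruno 4, Quinn 4, Ximena 2, Omar 3, Liang 1.
A robot with w wins dominates both others in C(w,2) triples; summing gives 15 + 3 + 15 + 21 + 6 + 6 + 1 + 3 + 0 = 70 transitive triples.
Total triples C(9,3) = 84, so cyclic triples = 84 − 70 = 14.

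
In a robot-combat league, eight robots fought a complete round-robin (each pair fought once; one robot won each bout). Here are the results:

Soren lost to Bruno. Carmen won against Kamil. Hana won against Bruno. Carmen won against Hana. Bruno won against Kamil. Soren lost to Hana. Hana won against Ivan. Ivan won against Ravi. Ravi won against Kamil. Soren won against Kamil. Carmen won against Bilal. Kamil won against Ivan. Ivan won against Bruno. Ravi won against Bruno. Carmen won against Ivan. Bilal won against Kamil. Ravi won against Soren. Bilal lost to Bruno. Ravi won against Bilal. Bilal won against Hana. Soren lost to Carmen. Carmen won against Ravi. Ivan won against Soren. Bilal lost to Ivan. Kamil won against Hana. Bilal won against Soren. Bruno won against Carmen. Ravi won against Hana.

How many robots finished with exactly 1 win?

Win totals: Bilal 3, Carmen 6, Soren 1, Ivan 4, Kamil 2, Bruno 4, Hana 3, Ravi 5.
Exactly 1: Soren — 1 robot.

1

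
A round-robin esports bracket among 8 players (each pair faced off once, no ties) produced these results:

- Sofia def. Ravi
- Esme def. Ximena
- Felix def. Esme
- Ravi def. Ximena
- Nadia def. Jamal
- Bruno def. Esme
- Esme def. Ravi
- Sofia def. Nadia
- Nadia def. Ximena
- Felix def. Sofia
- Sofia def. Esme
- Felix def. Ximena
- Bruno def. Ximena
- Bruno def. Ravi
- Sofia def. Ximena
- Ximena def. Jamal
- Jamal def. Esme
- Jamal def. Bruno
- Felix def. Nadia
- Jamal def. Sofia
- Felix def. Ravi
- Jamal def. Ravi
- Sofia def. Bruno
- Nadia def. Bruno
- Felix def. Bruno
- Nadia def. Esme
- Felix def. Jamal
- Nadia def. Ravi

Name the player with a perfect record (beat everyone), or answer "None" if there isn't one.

Felix has 7 wins out of 7 opponents — a perfect record.

Felix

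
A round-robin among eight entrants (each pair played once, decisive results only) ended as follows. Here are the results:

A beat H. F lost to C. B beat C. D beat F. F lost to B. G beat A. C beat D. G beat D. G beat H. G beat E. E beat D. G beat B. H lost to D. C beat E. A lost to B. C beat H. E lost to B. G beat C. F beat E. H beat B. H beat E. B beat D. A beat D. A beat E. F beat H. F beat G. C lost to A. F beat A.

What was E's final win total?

1

E's results: beat D; lost to A, B, C, F, G, H.
That is 1 win.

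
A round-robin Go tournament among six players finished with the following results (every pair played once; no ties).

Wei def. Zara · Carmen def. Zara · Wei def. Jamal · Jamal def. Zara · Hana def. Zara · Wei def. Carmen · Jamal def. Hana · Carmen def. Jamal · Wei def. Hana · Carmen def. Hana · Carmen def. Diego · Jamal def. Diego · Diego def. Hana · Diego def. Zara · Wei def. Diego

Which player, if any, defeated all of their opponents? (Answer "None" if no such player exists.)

Wei

Wei has 5 wins out of 5 opponents — a perfect record.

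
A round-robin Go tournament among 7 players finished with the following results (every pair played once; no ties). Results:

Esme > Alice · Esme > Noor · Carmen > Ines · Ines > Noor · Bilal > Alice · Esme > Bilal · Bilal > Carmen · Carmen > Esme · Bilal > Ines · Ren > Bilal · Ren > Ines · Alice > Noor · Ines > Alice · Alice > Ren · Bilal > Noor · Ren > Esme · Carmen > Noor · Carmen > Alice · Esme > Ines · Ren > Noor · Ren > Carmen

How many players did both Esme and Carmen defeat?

3

Esme beat: Bilal, Noor, Alice, Ines.
Carmen beat: Noor, Esme, Alice, Ines.
Both beat: Noor, Alice, Ines — 3.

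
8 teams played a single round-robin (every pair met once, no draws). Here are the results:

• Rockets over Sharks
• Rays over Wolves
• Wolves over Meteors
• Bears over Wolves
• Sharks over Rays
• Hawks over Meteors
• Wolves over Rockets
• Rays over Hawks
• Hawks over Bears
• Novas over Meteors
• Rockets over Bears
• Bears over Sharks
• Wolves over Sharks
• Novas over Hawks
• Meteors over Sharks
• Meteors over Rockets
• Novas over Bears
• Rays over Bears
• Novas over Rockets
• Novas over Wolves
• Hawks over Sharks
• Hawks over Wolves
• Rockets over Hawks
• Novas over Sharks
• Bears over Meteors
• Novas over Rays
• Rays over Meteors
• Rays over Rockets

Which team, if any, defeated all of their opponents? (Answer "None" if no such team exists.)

Novas

Novas has 7 wins out of 7 opponents — a perfect record.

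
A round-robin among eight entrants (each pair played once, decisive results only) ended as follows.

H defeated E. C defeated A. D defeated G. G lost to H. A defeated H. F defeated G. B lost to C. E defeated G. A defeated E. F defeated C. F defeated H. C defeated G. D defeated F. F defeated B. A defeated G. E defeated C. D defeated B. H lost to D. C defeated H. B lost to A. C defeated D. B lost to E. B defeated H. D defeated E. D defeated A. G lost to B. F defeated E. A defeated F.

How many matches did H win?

H's results: beat E, G; lost to A, B, C, D, F.
That is 2 wins.

2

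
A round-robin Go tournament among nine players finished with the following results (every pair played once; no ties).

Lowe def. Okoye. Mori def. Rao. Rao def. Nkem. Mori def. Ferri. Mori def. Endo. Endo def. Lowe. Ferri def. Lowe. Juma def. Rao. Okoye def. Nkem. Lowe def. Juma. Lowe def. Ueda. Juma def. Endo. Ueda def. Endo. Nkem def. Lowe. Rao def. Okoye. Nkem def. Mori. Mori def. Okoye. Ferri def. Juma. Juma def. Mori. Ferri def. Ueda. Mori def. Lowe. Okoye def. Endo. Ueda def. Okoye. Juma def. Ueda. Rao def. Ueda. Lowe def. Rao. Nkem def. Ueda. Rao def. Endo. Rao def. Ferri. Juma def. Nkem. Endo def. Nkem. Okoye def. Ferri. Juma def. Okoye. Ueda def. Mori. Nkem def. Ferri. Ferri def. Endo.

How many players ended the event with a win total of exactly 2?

Win totals: Rao 5, Ferri 4, Juma 6, Mori 5, Nkem 4, Lowe 4, Ueda 3, Endo 2, Okoye 3.
Exactly 2: Endo — 1 player.

1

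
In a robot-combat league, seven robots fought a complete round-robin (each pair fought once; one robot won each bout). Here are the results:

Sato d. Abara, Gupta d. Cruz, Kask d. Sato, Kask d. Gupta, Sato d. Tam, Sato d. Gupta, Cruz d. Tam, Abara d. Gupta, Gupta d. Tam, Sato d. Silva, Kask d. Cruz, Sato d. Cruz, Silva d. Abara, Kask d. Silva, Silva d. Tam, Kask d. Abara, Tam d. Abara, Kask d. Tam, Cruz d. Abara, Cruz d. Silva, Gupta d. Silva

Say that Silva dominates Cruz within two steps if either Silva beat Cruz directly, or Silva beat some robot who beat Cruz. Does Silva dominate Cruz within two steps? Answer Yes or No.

No

Silva did not beat Cruz directly.
Silva beat Tam, Abara, but each of them lost to Cruz. No two-step path.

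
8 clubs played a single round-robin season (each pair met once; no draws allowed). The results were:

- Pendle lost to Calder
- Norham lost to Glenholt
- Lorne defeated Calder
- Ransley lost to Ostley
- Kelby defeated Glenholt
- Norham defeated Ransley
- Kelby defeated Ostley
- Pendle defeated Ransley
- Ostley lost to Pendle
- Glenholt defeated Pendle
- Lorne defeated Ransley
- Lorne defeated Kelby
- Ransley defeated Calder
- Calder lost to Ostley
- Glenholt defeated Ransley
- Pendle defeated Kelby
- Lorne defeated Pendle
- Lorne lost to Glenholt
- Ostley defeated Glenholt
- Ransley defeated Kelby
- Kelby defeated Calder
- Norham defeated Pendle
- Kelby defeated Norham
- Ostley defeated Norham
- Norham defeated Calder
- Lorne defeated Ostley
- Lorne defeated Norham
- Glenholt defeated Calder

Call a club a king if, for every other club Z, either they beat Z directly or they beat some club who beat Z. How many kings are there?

Glenholt reaches everyone (king).
Ransley cannot reach Lorne in two steps.
Kelby reaches everyone (king).
Calder cannot reach Glenholt, Norham, Lorne in two steps.
Ostley reaches everyone (king).
Norham cannot reach Glenholt, Lorne in two steps.
Pendle cannot reach Lorne in two steps.
Lorne reaches everyone (king).
Kings: Glenholt, Kelby, Ostley, Lorne — 4.

4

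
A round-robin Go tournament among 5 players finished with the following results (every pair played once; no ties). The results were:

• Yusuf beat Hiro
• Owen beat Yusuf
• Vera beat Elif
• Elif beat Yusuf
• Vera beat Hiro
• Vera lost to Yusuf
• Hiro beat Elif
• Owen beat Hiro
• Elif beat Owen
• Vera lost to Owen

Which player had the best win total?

Win totals: Yusuf 2, Hiro 1, Elif 2, Vera 2, Owen 3.
Owen leads with 3 wins (next highest: 2).

Owen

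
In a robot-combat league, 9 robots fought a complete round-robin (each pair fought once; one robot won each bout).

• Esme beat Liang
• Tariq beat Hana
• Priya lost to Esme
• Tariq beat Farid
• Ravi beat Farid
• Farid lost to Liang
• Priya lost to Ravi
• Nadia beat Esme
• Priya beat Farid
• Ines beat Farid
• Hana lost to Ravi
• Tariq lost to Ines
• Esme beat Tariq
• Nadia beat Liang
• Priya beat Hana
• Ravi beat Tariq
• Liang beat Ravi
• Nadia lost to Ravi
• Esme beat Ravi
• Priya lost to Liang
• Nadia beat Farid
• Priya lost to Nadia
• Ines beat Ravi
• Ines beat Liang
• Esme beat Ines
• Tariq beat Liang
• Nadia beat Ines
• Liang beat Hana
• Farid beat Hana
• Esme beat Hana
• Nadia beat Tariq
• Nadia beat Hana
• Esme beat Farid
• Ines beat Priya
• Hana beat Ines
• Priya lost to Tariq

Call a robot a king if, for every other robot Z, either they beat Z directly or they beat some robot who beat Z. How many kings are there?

3

Ines cannot reach Esme in two steps.
Nadia reaches everyone (king).
Ravi reaches everyone (king).
Hana cannot reach Nadia, Esme in two steps.
Esme reaches everyone (king).
Priya cannot reach Nadia, Ravi, Esme, Tariq, Liang in two steps.
Farid cannot reach Nadia, Ravi, Esme, Priya, Tariq, Liang in two steps.
Tariq cannot reach Nadia, Esme in two steps.
Liang cannot reach Esme in two steps.
Kings: Nadia, Ravi, Esme — 3.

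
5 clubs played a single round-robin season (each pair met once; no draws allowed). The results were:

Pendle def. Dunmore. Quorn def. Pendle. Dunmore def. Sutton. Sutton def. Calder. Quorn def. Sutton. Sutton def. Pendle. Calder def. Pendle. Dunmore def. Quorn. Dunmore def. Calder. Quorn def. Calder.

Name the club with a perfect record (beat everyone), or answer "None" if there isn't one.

None

Highest win total is Quorn with 3 (out of 4 possible).
Quorn lost to Dunmore, so no club went undefeated.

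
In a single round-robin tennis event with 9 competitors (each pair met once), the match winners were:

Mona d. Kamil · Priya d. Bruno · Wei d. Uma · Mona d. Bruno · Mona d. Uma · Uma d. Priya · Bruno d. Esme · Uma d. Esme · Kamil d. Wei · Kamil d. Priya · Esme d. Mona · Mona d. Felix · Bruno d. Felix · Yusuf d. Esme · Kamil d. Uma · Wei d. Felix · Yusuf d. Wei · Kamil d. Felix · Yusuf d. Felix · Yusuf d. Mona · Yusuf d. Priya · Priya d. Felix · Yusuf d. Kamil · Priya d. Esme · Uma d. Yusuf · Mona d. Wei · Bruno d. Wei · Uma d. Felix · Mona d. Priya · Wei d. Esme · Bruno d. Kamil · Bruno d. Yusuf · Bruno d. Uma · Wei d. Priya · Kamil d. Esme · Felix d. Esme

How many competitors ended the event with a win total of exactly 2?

0

Win totals: Bruno 6, Mona 6, Esme 1, Wei 4, Yusuf 6, Kamil 5, Uma 4, Felix 1, Priya 3.
No competitor has exactly 2 wins.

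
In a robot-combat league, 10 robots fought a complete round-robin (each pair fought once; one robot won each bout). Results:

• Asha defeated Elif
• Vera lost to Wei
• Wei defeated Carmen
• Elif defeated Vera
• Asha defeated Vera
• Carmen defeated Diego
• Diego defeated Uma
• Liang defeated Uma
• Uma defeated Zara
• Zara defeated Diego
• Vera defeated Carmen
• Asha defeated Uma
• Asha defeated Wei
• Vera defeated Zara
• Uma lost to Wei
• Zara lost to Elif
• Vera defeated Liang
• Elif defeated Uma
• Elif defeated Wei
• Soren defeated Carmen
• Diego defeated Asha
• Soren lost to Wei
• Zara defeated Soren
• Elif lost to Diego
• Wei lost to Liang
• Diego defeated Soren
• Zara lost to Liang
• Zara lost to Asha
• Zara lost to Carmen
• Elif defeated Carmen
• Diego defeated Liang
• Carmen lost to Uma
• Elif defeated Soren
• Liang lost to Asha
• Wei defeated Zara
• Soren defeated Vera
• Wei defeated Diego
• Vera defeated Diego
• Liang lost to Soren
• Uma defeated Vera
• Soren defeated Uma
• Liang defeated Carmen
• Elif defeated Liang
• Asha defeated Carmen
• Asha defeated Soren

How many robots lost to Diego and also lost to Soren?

Diego beat: Liang, Soren, Elif, Asha, Uma.
Soren beat: Liang, Carmen, Vera, Uma.
Both beat: Liang, Uma — 2.

2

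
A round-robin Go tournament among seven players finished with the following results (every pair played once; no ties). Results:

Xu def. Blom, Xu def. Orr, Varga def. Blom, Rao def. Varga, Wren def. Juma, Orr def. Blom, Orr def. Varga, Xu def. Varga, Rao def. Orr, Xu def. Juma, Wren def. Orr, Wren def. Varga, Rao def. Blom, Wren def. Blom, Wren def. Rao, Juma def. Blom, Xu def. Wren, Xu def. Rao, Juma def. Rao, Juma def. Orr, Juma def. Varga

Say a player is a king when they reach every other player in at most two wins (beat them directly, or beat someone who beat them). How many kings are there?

1

Blom cannot reach Orr, Xu, Rao, Varga, Juma, Wren in two steps.
Orr cannot reach Xu, Rao, Juma, Wren in two steps.
Xu reaches everyone (king).
Rao cannot reach Xu, Juma, Wren in two steps.
Varga cannot reach Orr, Xu, Rao, Juma, Wren in two steps.
Juma cannot reach Xu, Wren in two steps.
Wren cannot reach Xu in two steps.
Kings: Xu — 1.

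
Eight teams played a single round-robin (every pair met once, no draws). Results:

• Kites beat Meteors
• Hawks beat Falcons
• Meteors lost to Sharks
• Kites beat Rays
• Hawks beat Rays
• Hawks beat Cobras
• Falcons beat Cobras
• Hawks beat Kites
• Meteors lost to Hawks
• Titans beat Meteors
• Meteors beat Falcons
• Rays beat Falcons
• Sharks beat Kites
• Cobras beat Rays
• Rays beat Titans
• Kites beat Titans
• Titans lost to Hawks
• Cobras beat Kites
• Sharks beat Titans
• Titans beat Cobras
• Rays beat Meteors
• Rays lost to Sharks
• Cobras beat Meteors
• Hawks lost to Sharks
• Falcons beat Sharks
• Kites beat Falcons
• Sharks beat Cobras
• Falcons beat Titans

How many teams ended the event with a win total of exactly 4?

1

Win totals: Cobras 3, Sharks 6, Titans 2, Hawks 6, Falcons 3, Meteors 1, Rays 3, Kites 4.
Exactly 4: Kites — 1 team.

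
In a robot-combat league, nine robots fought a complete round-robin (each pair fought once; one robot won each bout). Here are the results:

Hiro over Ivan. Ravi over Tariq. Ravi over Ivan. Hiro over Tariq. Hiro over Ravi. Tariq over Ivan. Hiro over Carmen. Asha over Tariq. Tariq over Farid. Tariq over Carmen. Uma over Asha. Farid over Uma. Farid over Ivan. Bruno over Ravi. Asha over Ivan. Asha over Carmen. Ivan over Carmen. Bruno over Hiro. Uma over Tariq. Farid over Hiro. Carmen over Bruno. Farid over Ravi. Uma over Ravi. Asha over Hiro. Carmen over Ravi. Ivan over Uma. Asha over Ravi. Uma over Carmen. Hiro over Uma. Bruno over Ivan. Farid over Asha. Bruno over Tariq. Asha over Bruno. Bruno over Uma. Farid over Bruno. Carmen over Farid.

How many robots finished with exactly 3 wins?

2

Win totals: Asha 6, Tariq 3, Bruno 5, Ravi 2, Carmen 3, Hiro 5, Farid 6, Ivan 2, Uma 4.
Exactly 3: Tariq, Carmen — 2 robots.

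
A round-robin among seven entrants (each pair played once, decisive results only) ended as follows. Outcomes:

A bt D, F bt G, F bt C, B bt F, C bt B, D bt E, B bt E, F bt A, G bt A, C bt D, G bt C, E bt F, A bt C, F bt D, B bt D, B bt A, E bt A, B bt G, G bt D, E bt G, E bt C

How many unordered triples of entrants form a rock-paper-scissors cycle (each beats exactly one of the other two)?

8

Win totals: A 2, B 5, C 2, D 1, E 4, F 4, G 3.
An entrant with w wins dominates both others in C(w,2) triples; summing gives 1 + 10 + 1 + 0 + 6 + 6 + 3 = 27 transitive triples.
Total triples C(7,3) = 35, so cyclic triples = 35 − 27 = 8.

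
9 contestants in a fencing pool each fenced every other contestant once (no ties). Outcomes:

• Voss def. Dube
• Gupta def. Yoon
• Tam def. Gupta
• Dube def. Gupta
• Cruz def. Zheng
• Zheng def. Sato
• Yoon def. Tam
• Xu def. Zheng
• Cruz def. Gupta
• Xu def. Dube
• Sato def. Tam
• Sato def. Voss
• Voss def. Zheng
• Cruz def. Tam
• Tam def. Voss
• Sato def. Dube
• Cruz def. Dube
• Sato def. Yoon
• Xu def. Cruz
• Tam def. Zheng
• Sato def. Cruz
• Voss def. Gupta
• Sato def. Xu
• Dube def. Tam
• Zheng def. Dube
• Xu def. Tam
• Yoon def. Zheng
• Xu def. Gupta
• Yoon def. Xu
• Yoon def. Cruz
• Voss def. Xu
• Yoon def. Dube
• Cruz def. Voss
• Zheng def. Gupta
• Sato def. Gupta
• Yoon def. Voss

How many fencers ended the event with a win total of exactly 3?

Win totals: Yoon 6, Cruz 5, Voss 4, Dube 2, Zheng 3, Gupta 1, Xu 5, Tam 3, Sato 7.
Exactly 3: Zheng, Tam — 2 fencers.

2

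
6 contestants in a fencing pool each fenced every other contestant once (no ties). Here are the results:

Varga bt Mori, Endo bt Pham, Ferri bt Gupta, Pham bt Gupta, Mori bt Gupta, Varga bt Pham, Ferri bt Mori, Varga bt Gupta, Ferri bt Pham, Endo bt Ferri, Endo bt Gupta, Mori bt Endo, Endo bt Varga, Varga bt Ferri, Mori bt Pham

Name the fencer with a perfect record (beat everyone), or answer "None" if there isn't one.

Highest win total is Varga with 4 (out of 5 possible).
Varga lost to Endo, so no fencer went undefeated.

None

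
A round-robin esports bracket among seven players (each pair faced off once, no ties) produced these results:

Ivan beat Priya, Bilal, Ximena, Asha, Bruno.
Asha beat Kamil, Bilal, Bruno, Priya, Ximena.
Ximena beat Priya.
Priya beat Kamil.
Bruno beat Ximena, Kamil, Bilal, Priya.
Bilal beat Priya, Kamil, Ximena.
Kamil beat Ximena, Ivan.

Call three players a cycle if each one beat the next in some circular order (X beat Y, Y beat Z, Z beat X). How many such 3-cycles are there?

5

Win totals: Priya 1, Bilal 3, Ivan 5, Ximena 1, Kamil 2, Asha 5, Bruno 4.
A player with w wins dominates both others in C(w,2) triples; summing gives 0 + 3 + 10 + 0 + 1 + 10 + 6 = 30 transitive triples.
Total triples C(7,3) = 35, so cyclic triples = 35 − 30 = 5.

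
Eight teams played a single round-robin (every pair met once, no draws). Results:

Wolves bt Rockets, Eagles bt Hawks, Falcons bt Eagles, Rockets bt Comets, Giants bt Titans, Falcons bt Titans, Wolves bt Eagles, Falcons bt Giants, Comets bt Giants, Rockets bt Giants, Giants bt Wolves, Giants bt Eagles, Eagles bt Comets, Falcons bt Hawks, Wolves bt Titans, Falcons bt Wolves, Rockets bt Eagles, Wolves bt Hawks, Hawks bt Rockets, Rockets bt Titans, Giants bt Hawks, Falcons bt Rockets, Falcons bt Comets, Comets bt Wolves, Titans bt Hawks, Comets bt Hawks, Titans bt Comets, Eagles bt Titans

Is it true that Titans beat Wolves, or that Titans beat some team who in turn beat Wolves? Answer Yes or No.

Titans did not beat Wolves directly.
Titans beat Hawks, Comets. Of those, Comets beat Wolves.

Yes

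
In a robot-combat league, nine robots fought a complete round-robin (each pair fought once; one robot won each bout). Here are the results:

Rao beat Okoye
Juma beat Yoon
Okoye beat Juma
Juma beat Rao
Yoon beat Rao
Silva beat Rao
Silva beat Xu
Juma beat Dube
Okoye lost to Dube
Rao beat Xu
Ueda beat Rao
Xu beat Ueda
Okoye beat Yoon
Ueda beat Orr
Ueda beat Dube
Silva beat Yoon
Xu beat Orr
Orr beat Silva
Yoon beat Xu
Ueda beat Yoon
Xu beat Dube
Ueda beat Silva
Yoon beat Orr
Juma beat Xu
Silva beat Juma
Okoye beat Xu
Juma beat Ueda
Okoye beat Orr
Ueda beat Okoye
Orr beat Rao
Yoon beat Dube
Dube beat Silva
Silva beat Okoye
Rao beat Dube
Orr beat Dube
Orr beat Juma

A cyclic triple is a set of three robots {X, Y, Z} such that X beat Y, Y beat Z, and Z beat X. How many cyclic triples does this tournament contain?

24

Win totals: Rao 3, Juma 5, Dube 2, Xu 3, Okoye 4, Yoon 4, Silva 5, Orr 4, Ueda 6.
A robot with w wins dominates both others in C(w,2) triples; summing gives 3 + 10 + 1 + 3 + 6 + 6 + 10 + 6 + 15 = 60 transitive triples.
Total triples C(9,3) = 84, so cyclic triples = 84 − 60 = 24.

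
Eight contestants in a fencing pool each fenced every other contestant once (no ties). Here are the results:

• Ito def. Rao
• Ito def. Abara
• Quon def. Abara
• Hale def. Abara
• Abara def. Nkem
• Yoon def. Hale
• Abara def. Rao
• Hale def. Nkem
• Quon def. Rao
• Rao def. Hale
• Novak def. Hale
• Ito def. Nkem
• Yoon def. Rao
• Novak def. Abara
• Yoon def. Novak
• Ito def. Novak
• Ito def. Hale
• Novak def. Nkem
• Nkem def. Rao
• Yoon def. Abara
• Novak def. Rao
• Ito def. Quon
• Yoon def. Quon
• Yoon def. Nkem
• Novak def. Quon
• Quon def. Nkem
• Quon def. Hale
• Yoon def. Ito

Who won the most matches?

Win totals: Abara 2, Nkem 1, Yoon 7, Novak 5, Rao 1, Ito 6, Hale 2, Quon 4.
Yoon leads with 7 wins (next highest: 6).

Yoon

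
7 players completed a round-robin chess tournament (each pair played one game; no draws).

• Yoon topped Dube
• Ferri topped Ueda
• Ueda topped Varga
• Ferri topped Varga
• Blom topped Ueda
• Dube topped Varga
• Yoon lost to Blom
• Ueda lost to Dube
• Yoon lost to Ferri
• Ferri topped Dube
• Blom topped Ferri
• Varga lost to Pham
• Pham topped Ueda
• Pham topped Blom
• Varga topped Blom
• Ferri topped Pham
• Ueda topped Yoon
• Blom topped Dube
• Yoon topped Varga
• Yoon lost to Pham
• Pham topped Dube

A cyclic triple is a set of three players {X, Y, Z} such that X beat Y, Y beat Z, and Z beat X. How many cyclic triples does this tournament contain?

6

Win totals: Blom 4, Ferri 5, Varga 1, Yoon 2, Ueda 2, Dube 2, Pham 5.
A player with w wins dominates both others in C(w,2) triples; summing gives 6 + 10 + 0 + 1 + 1 + 1 + 10 = 29 transitive triples.
Total triples C(7,3) = 35, so cyclic triples = 35 − 29 = 6.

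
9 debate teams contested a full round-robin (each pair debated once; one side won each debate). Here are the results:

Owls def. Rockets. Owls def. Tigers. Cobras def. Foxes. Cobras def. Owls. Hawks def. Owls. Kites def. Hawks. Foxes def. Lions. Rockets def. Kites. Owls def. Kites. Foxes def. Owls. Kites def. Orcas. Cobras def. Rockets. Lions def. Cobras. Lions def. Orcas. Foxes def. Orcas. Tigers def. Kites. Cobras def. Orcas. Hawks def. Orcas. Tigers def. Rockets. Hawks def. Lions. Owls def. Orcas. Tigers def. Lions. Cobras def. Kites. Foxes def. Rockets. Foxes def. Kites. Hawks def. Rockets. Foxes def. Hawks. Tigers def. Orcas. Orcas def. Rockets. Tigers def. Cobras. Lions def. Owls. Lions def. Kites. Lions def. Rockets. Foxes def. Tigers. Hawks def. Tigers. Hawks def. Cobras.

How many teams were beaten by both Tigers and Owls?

3

Tigers beat: Kites, Lions, Rockets, Cobras, Orcas.
Owls beat: Kites, Tigers, Rockets, Orcas.
Both beat: Kites, Rockets, Orcas — 3.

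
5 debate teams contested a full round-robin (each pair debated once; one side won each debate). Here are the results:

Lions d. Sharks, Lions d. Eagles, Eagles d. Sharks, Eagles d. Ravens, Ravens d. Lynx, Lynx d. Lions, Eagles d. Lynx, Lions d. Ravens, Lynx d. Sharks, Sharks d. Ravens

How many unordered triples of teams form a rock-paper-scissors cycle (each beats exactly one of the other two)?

Win totals: Eagles 3, Sharks 1, Lions 3, Lynx 2, Ravens 1.
A team with w wins dominates both others in C(w,2) triples; summing gives 3 + 0 + 3 + 1 + 0 = 7 transitive triples.
Total triples C(5,3) = 10, so cyclic triples = 10 − 7 = 3.

3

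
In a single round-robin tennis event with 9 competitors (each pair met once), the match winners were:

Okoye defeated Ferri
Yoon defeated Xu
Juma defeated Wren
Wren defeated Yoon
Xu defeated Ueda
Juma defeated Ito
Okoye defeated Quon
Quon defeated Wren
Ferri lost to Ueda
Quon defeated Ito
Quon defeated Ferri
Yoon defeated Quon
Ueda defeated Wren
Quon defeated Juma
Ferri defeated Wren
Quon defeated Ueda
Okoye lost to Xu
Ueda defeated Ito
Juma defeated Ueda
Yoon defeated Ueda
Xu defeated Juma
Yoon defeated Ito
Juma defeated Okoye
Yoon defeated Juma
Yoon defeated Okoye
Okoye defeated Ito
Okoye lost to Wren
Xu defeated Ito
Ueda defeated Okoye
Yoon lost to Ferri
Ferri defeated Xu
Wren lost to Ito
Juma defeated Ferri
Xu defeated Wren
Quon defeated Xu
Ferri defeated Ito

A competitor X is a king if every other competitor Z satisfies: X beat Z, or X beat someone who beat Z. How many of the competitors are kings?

7

Quon reaches everyone (king).
Xu reaches everyone (king).
Yoon reaches everyone (king).
Wren reaches everyone (king).
Ferri reaches everyone (king).
Okoye reaches everyone (king).
Ueda cannot reach Juma in two steps.
Juma reaches everyone (king).
Ito cannot reach Quon, Xu, Ferri, Ueda, Juma in two steps.
Kings: Quon, Xu, Yoon, Wren, Ferri, Okoye, Juma — 7.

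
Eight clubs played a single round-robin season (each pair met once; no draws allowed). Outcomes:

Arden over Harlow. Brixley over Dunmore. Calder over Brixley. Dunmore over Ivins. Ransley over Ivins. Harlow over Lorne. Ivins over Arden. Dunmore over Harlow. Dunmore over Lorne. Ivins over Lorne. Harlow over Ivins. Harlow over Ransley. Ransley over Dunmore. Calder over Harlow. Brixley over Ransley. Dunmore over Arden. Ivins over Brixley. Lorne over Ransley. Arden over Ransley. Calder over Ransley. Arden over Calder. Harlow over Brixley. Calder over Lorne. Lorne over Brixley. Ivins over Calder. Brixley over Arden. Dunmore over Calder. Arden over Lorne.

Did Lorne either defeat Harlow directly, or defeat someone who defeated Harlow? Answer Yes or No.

No

Lorne did not beat Harlow directly.
Lorne beat Brixley, Ransley, but each of them lost to Harlow. No two-step path.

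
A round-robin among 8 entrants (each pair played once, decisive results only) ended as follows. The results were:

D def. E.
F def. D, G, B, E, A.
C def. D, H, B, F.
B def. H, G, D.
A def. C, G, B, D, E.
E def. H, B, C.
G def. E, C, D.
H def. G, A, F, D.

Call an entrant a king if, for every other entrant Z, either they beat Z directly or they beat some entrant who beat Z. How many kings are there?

A reaches everyone (king).
B reaches everyone (king).
C reaches everyone (king).
D cannot reach A, F, G in two steps.
E reaches everyone (king).
F reaches everyone (king).
G cannot reach A in two steps.
H reaches everyone (king).
Kings: A, B, C, E, F, H — 6.

6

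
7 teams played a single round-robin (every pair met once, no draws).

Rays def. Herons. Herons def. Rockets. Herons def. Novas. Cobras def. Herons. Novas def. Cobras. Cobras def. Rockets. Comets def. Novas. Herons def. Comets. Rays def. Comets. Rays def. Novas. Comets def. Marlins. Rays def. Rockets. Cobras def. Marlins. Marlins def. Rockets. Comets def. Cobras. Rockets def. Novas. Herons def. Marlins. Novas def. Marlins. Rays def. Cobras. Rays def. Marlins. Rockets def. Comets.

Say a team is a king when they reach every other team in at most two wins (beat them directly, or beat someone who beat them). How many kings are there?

1

Rays reaches everyone (king).
Rockets cannot reach Rays, Herons in two steps.
Comets cannot reach Rays in two steps.
Cobras cannot reach Rays in two steps.
Novas cannot reach Rays, Comets in two steps.
Marlins cannot reach Rays, Cobras, Herons in two steps.
Herons cannot reach Rays in two steps.
Kings: Rays — 1.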